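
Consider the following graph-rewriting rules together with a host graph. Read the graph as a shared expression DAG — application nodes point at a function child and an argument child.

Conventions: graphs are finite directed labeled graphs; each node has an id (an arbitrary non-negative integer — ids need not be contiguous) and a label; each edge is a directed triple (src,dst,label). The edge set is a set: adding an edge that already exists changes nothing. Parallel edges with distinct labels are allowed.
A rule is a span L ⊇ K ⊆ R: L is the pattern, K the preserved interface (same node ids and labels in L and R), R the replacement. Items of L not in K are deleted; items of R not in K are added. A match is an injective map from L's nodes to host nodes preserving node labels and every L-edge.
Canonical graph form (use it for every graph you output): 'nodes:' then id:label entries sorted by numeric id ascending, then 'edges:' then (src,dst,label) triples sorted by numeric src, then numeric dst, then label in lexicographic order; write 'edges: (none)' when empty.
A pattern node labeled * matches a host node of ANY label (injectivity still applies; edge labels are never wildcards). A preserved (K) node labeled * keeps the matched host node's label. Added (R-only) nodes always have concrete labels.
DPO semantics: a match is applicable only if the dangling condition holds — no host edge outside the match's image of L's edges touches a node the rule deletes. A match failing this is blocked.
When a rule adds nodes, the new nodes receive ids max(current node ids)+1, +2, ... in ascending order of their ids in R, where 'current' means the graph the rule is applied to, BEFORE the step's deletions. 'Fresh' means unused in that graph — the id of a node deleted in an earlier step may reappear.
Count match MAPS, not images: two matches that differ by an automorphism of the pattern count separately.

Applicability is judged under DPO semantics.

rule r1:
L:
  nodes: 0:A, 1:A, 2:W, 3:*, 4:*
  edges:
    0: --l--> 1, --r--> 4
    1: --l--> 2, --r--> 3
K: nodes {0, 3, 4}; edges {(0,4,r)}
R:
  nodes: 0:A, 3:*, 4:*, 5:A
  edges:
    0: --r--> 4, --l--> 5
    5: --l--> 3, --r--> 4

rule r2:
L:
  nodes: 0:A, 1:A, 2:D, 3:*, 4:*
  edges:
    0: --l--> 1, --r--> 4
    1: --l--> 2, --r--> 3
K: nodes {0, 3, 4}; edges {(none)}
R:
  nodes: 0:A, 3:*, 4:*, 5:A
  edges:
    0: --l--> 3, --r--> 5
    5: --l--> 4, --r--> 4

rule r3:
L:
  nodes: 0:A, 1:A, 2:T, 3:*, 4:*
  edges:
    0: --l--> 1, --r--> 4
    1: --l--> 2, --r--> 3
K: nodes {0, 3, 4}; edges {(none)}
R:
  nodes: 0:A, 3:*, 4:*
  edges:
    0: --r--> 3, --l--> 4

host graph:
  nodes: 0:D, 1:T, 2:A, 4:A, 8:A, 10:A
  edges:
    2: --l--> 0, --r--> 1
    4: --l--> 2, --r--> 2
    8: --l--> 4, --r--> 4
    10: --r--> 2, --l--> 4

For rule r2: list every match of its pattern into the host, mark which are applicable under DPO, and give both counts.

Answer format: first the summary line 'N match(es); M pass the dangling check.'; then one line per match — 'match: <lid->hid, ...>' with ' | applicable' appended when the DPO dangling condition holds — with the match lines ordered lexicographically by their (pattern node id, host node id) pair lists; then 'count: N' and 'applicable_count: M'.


0 match(es); 0 pass the dangling check.
count: 0
applicable_count: 0


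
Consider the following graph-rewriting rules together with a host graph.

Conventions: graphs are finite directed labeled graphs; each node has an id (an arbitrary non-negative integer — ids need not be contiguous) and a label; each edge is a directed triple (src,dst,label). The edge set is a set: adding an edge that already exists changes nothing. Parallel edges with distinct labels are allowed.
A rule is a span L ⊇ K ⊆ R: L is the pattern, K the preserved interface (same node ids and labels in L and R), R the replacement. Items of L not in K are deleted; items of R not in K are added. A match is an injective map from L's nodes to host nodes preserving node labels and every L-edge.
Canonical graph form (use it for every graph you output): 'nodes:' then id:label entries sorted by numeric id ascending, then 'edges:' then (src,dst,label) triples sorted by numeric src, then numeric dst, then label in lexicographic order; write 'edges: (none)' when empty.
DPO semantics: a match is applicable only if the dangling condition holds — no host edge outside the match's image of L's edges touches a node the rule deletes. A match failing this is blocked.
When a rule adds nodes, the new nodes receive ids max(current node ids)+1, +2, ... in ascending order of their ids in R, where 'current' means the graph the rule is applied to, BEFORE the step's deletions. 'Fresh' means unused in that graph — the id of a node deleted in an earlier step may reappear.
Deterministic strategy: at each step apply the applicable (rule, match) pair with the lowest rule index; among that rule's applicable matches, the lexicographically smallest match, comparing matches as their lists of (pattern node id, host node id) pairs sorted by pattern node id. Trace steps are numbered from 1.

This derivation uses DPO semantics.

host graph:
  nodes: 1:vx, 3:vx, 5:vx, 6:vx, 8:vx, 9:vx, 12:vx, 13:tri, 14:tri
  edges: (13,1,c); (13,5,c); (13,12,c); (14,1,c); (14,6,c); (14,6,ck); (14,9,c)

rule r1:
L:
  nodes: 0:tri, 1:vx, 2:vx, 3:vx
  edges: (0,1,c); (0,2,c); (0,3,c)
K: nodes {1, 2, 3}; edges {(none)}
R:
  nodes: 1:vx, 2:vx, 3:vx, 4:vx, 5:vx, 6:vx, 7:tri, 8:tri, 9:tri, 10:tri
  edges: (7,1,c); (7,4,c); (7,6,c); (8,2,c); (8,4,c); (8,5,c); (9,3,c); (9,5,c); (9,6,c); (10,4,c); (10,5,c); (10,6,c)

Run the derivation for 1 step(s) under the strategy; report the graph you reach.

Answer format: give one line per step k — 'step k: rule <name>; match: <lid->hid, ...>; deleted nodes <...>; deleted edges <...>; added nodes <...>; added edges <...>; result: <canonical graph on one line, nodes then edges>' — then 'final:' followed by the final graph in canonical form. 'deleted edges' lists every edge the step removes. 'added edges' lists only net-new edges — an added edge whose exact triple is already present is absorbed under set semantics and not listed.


step 1: rule r1; match: 0->13, 1->1, 2->5, 3->12; deleted nodes 13; deleted edges (13,1,c); (13,5,c); (13,12,c); added nodes 15, 16, 17, 18, 19, 20, 21; added edges (18,1,c); (18,15,c); (18,17,c); (19,5,c); (19,15,c); (19,16,c); (20,12,c); (20,16,c); (20,17,c); (21,15,c); (21,16,c); (21,17,c); result: nodes: 1:vx, 3:vx, 5:vx, 6:vx, 8:vx, 9:vx, 12:vx, 14:tri, 15:vx, 16:vx, 17:vx, 18:tri, 19:tri, 20:tri, 21:tri edges: (14,1,c); (14,6,c); (14,6,ck); (14,9,c); (18,1,c); (18,15,c); (18,17,c); (19,5,c); (19,15,c); (19,16,c); (20,12,c); (20,16,c); (20,17,c); (21,15,c); (21,16,c); (21,17,c)
final:
nodes: 1:vx, 3:vx, 5:vx, 6:vx, 8:vx, 9:vx, 12:vx, 14:tri, 15:vx, 16:vx, 17:vx, 18:tri, 19:tri, 20:tri, 21:tri
edges: (14,1,c); (14,6,c); (14,6,ck); (14,9,c); (18,1,c); (18,15,c); (18,17,c); (19,5,c); (19,15,c); (19,16,c); (20,12,c); (20,16,c); (20,17,c); (21,15,c); (21,16,c); (21,17,c)


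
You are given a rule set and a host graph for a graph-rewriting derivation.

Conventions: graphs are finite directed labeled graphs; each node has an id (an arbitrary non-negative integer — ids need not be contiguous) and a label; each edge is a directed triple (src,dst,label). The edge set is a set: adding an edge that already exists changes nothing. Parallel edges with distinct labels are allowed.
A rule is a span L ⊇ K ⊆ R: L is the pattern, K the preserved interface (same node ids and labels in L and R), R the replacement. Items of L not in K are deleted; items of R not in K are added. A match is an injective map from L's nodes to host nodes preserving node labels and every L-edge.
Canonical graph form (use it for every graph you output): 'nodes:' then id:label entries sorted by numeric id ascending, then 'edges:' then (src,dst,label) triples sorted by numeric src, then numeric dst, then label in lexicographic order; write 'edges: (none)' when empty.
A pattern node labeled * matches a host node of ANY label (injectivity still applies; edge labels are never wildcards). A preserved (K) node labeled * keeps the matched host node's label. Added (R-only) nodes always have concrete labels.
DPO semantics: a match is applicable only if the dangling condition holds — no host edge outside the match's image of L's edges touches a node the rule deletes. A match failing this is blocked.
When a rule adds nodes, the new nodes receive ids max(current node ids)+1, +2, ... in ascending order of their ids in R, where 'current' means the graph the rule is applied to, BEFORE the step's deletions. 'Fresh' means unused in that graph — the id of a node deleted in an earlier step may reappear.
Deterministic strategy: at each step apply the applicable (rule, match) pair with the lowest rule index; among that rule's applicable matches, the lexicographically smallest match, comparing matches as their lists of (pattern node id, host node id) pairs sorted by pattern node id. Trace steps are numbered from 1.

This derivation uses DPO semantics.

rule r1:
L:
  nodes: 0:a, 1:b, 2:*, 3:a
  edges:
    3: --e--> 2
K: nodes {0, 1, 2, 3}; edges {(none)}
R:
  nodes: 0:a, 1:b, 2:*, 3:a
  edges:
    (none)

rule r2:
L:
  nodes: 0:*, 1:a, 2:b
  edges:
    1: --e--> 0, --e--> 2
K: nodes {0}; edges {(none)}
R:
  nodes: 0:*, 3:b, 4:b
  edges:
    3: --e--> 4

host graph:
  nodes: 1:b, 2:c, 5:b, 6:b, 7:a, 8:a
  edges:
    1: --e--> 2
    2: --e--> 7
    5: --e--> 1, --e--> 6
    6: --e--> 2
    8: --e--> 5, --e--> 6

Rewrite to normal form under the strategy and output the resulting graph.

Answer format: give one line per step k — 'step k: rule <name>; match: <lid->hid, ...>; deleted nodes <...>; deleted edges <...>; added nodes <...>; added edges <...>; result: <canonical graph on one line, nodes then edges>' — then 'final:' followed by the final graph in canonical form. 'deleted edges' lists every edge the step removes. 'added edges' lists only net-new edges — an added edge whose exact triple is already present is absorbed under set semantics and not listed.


step 1: rule r1; match: 0->7, 1->1, 2->5, 3->8; deleted nodes (none); deleted edges (8,5,e); added nodes (none); added edges (none); result: nodes: 1:b, 2:c, 5:b, 6:b, 7:a, 8:a edges: (1,2,e); (2,7,e); (5,1,e); (5,6,e); (6,2,e); (8,6,e)
step 2: rule r1; match: 0->7, 1->1, 2->6, 3->8; deleted nodes (none); deleted edges (8,6,e); added nodes (none); added edges (none); result: nodes: 1:b, 2:c, 5:b, 6:b, 7:a, 8:a edges: (1,2,e); (2,7,e); (5,1,e); (5,6,e); (6,2,e)
final:
nodes: 1:b, 2:c, 5:b, 6:b, 7:a, 8:a
edges: (1,2,e); (2,7,e); (5,1,e); (5,6,e); (6,2,e)


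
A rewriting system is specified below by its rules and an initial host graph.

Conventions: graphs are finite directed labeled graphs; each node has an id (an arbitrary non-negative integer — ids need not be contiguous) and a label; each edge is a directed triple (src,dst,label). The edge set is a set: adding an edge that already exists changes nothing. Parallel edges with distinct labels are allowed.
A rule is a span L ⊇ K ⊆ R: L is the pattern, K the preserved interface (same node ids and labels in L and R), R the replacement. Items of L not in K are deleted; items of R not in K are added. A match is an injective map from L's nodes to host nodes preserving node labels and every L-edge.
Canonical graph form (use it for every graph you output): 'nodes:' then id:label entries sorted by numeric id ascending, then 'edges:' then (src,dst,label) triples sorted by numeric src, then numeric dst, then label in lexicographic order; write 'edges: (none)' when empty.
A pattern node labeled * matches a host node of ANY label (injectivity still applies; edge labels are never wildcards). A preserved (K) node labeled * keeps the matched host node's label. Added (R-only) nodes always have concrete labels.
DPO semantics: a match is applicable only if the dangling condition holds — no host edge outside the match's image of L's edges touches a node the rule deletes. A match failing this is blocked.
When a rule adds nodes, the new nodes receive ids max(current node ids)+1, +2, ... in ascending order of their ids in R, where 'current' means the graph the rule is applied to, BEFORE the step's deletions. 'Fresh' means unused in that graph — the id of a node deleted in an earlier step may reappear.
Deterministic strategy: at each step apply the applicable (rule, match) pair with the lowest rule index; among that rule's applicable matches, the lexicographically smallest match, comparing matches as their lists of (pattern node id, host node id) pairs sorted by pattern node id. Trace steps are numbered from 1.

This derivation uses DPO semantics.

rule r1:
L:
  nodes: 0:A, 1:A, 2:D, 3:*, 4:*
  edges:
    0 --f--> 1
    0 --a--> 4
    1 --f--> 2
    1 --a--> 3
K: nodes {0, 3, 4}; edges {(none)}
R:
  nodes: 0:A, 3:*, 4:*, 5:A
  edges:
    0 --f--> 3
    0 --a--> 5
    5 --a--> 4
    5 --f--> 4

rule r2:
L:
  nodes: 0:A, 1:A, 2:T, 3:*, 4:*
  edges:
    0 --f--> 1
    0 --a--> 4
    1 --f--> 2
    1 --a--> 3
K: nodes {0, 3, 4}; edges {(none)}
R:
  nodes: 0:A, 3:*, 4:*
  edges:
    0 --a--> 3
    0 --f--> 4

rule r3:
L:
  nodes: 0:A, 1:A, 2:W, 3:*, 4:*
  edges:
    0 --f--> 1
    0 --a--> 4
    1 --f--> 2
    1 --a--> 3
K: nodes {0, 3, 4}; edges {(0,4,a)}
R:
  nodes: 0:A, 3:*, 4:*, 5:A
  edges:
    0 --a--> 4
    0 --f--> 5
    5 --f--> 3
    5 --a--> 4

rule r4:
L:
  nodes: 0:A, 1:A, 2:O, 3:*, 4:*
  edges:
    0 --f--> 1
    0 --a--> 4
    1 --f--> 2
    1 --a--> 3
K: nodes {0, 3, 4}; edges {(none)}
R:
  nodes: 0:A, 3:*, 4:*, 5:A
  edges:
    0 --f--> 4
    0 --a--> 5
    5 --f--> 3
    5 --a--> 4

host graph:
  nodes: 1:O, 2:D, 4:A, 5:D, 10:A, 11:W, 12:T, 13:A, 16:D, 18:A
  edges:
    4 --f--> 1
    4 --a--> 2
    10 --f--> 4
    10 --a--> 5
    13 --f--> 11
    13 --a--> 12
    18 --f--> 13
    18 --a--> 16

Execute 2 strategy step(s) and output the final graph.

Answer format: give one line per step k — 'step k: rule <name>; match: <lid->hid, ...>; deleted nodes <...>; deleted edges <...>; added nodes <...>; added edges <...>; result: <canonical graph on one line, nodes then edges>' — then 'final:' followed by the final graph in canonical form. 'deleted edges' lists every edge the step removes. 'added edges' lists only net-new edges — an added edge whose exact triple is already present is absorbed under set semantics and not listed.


step 1: rule r3; match: 0->18, 1->13, 2->11, 3->12, 4->16; deleted nodes 11, 13; deleted edges (13,11,f); (13,12,a); (18,13,f); added nodes 19; added edges (18,19,f); (19,12,f); (19,16,a); result: nodes: 1:O, 2:D, 4:A, 5:D, 10:A, 12:T, 16:D, 18:A, 19:A edges: (4,1,f); (4,2,a); (10,4,f); (10,5,a); (18,16,a); (18,19,f); (19,12,f); (19,16,a)
step 2: rule r4; match: 0->10, 1->4, 2->1, 3->2, 4->5; deleted nodes 1, 4; deleted edges (4,1,f); (4,2,a); (10,4,f); (10,5,a); added nodes 20; added edges (10,5,f); (10,20,a); (20,2,f); (20,5,a); result: nodes: 2:D, 5:D, 10:A, 12:T, 16:D, 18:A, 19:A, 20:A edges: (10,5,f); (10,20,a); (18,16,a); (18,19,f); (19,12,f); (19,16,a); (20,2,f); (20,5,a)
final:
nodes: 2:D, 5:D, 10:A, 12:T, 16:D, 18:A, 19:A, 20:A
edges: (10,5,f); (10,20,a); (18,16,a); (18,19,f); (19,12,f); (19,16,a); (20,2,f); (20,5,a)


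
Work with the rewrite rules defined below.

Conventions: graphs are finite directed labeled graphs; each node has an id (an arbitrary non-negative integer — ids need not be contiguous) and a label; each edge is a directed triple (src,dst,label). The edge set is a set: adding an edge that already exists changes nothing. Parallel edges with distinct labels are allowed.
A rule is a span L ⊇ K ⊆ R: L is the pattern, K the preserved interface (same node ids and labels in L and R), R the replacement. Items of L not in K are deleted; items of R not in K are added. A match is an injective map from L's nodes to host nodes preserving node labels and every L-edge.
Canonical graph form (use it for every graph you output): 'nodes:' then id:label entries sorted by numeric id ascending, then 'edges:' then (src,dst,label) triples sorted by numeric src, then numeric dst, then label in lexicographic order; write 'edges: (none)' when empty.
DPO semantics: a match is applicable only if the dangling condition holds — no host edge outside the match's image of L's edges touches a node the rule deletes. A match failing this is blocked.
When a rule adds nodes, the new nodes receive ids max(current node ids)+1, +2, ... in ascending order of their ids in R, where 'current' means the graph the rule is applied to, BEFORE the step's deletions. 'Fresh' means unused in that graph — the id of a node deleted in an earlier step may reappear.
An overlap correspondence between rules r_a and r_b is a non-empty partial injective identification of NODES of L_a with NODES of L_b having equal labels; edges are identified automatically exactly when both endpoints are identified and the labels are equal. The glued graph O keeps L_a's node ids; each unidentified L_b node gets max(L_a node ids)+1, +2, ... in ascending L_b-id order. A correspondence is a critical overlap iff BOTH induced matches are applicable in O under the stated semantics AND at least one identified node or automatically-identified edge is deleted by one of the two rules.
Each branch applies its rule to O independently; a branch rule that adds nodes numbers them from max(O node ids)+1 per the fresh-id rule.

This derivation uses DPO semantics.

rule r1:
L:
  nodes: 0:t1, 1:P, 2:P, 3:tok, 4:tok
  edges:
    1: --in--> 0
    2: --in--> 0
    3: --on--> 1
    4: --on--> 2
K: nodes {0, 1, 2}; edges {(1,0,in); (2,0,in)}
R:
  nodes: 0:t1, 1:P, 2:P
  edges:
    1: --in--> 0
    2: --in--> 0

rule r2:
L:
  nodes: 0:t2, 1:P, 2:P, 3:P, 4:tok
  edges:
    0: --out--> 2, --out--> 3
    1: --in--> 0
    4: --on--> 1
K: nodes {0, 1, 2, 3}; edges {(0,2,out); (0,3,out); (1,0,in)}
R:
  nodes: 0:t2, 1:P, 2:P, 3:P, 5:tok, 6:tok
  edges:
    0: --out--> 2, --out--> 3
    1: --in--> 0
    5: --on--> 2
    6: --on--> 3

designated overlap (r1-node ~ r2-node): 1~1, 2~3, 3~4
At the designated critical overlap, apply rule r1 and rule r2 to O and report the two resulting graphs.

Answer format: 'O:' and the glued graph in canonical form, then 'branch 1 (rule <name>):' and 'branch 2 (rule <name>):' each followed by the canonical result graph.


O:
nodes: 0:t1, 1:P, 2:P, 3:tok, 4:tok, 5:t2, 6:P
edges: (1,0,in); (1,5,in); (2,0,in); (3,1,on); (4,2,on); (5,2,out); (5,6,out)
branch 1 (rule r1):
nodes: 0:t1, 1:P, 2:P, 5:t2, 6:P
edges: (1,0,in); (1,5,in); (2,0,in); (5,2,out); (5,6,out)
branch 2 (rule r2):
nodes: 0:t1, 1:P, 2:P, 4:tok, 5:t2, 6:P, 7:tok, 8:tok
edges: (1,0,in); (1,5,in); (2,0,in); (4,2,on); (5,2,out); (5,6,out); (7,6,on); (8,2,on)


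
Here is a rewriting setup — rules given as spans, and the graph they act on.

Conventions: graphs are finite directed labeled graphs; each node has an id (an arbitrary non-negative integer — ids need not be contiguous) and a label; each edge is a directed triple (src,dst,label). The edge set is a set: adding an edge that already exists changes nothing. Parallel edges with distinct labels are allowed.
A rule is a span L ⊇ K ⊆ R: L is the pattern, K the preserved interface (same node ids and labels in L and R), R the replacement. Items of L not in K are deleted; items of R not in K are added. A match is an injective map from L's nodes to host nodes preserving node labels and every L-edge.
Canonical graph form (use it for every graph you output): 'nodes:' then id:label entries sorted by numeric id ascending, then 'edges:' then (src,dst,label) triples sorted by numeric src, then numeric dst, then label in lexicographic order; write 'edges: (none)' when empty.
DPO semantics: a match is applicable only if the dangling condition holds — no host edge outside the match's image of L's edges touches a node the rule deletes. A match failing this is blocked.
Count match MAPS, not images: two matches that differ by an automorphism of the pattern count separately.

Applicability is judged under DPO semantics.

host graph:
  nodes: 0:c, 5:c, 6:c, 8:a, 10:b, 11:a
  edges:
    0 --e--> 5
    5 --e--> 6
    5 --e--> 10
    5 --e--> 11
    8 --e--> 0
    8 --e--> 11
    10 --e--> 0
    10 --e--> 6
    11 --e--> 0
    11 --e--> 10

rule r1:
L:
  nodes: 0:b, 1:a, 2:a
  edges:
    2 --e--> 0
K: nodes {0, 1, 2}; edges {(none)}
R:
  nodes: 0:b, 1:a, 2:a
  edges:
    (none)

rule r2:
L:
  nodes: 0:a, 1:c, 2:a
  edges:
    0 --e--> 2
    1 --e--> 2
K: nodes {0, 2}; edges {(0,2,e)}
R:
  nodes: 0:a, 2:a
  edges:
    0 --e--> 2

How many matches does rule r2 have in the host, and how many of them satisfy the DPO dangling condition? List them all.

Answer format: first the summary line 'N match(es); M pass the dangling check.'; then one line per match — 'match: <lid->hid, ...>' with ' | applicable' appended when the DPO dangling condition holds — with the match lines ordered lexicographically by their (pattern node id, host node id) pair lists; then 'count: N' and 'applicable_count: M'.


1 match(es); 0 pass the dangling check.
match: 0->8, 1->5, 2->11
count: 1
applicable_count: 0


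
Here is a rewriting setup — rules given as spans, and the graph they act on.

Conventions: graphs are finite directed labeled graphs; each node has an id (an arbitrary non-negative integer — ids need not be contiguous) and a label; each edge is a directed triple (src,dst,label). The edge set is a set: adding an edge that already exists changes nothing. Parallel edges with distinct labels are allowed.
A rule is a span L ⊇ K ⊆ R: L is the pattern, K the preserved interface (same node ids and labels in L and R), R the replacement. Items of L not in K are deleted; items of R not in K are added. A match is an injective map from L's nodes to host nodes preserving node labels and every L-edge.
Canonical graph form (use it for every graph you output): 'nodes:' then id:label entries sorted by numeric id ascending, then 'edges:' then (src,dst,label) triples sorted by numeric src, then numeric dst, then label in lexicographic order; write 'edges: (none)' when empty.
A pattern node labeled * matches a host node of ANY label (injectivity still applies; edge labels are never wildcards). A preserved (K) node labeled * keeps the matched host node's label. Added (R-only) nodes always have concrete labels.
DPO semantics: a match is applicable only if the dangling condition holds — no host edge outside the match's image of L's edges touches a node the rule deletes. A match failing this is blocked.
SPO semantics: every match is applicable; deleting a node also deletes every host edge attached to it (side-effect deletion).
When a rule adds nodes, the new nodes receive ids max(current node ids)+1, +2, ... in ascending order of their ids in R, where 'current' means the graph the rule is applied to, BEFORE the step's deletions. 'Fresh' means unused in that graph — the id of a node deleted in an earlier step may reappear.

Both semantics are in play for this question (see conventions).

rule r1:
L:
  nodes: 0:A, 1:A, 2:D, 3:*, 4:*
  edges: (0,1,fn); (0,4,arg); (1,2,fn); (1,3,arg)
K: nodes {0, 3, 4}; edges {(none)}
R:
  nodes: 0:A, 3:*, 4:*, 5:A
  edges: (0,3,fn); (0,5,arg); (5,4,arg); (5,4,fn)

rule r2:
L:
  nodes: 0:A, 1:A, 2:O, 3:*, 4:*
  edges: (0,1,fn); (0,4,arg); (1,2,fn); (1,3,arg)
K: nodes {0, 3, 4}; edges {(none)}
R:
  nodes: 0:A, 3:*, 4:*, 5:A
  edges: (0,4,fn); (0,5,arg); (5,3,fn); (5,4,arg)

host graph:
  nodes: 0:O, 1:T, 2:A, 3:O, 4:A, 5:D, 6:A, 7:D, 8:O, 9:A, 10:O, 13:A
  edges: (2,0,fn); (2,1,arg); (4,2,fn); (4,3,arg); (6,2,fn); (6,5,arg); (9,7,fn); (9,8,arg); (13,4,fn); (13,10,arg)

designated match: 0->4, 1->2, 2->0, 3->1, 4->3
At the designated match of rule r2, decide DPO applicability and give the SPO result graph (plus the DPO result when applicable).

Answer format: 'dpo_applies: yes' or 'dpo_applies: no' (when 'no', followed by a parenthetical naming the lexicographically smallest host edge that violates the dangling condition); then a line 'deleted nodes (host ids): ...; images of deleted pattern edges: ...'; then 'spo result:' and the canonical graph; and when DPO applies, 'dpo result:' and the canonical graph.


dpo_applies: no
(the rule deletes node 2, which keeps host edge (6,2,fn) outside the match image — the dangling condition fails, DPO blocks; SPO proceeds and side-deletes such edges)
deleted nodes (host ids): 0, 2; images of deleted pattern edges: (2,0,fn); (2,1,arg); (4,2,fn); (4,3,arg)
spo result:
nodes: 1:T, 3:O, 4:A, 5:D, 6:A, 7:D, 8:O, 9:A, 10:O, 13:A, 14:A
edges: (4,3,fn); (4,14,arg); (6,5,arg); (9,7,fn); (9,8,arg); (13,4,fn); (13,10,arg); (14,1,fn); (14,3,arg)


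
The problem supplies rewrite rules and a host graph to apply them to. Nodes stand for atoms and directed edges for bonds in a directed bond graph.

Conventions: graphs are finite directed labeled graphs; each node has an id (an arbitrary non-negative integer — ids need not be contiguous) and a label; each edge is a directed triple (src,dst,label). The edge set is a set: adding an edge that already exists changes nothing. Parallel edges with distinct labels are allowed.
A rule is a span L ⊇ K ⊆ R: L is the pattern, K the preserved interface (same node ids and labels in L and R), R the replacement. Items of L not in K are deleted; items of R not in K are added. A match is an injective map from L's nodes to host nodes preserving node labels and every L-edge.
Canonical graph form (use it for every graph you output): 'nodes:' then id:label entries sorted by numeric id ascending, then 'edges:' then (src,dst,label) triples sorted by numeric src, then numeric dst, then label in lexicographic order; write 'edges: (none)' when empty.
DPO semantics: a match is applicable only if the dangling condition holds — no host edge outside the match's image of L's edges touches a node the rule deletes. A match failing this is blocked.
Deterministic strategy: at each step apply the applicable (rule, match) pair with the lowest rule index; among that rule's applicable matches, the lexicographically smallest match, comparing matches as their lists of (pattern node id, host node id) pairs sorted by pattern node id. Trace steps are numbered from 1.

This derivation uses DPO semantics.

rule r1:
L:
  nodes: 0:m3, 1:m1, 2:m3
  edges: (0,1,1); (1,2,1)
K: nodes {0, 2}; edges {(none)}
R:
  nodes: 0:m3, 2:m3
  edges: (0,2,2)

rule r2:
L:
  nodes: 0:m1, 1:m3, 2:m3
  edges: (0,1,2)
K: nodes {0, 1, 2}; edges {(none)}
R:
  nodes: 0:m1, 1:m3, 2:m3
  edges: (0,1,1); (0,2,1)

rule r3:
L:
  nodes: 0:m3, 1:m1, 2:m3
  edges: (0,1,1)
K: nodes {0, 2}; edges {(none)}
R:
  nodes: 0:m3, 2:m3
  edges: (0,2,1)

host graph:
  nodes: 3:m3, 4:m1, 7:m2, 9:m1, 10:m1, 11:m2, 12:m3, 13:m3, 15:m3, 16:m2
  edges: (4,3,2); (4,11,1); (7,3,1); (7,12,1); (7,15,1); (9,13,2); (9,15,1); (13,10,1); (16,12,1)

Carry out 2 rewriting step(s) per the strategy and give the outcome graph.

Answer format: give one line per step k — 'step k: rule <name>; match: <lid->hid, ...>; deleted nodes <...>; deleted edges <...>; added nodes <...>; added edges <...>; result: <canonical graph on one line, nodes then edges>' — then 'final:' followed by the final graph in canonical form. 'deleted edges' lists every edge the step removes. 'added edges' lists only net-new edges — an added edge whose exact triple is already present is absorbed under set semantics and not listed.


step 1: rule r2; match: 0->4, 1->3, 2->12; deleted nodes (none); deleted edges (4,3,2); added nodes (none); added edges (4,3,1); (4,12,1); result: nodes: 3:m3, 4:m1, 7:m2, 9:m1, 10:m1, 11:m2, 12:m3, 13:m3, 15:m3, 16:m2 edges: (4,3,1); (4,11,1); (4,12,1); (7,3,1); (7,12,1); (7,15,1); (9,13,2); (9,15,1); (13,10,1); (16,12,1)
step 2: rule r2; match: 0->9, 1->13, 2->3; deleted nodes (none); deleted edges (9,13,2); added nodes (none); added edges (9,3,1); (9,13,1); result: nodes: 3:m3, 4:m1, 7:m2, 9:m1, 10:m1, 11:m2, 12:m3, 13:m3, 15:m3, 16:m2 edges: (4,3,1); (4,11,1); (4,12,1); (7,3,1); (7,12,1); (7,15,1); (9,3,1); (9,13,1); (9,15,1); (13,10,1); (16,12,1)
final:
nodes: 3:m3, 4:m1, 7:m2, 9:m1, 10:m1, 11:m2, 12:m3, 13:m3, 15:m3, 16:m2
edges: (4,3,1); (4,11,1); (4,12,1); (7,3,1); (7,12,1); (7,15,1); (9,3,1); (9,13,1); (9,15,1); (13,10,1); (16,12,1)


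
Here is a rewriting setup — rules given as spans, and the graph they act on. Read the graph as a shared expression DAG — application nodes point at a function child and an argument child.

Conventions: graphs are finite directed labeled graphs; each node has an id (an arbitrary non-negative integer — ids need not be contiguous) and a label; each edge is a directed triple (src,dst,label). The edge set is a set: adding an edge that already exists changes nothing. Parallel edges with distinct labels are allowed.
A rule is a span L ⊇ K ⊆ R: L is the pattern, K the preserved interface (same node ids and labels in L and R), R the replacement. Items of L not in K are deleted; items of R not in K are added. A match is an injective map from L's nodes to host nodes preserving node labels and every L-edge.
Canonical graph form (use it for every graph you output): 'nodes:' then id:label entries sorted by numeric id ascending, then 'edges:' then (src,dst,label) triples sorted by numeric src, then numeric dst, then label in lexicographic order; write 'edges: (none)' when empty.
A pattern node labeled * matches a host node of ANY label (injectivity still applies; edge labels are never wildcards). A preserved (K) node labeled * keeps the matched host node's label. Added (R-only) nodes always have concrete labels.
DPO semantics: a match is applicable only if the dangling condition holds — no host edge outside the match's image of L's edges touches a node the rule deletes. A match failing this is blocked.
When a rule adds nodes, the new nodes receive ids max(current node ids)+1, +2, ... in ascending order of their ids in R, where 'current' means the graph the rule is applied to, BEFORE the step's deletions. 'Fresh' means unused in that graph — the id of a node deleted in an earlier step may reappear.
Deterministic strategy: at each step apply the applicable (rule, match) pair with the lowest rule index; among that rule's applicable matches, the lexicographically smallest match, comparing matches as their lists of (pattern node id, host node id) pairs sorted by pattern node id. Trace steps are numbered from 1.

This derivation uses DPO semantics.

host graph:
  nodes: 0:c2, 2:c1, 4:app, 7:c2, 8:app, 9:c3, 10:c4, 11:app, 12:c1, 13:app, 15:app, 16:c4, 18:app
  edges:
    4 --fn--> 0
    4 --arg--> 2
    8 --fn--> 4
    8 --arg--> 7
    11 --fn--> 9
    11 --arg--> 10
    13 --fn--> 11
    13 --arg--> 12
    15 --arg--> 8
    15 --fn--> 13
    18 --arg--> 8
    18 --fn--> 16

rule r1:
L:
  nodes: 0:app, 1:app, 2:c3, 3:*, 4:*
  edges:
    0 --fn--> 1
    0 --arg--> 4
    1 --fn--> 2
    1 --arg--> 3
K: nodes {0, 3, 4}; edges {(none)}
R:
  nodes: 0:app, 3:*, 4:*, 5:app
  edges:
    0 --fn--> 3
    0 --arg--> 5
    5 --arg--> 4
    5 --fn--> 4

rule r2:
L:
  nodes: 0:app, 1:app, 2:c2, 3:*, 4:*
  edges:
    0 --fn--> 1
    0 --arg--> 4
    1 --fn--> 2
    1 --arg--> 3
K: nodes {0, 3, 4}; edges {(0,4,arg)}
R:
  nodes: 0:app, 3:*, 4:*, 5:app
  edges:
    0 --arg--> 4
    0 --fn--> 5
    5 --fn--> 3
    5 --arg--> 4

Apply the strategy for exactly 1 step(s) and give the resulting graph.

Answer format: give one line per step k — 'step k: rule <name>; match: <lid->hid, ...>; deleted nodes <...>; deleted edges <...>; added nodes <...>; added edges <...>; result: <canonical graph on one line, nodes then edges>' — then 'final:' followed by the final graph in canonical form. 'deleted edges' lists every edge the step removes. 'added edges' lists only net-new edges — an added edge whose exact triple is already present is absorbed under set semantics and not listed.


step 1: rule r1; match: 0->13, 1->11, 2->9, 3->10, 4->12; deleted nodes 9, 11; deleted edges (11,9,fn); (11,10,arg); (13,11,fn); (13,12,arg); added nodes 19; added edges (13,10,fn); (13,19,arg); (19,12,arg); (19,12,fn); result: nodes: 0:c2, 2:c1, 4:app, 7:c2, 8:app, 10:c4, 12:c1, 13:app, 15:app, 16:c4, 18:app, 19:app edges: (4,0,fn); (4,2,arg); (8,4,fn); (8,7,arg); (13,10,fn); (13,19,arg); (15,8,arg); (15,13,fn); (18,8,arg); (18,16,fn); (19,12,arg); (19,12,fn)
final:
nodes: 0:c2, 2:c1, 4:app, 7:c2, 8:app, 10:c4, 12:c1, 13:app, 15:app, 16:c4, 18:app, 19:app
edges: (4,0,fn); (4,2,arg); (8,4,fn); (8,7,arg); (13,10,fn); (13,19,arg); (15,8,arg); (15,13,fn); (18,8,arg); (18,16,fn); (19,12,arg); (19,12,fn)


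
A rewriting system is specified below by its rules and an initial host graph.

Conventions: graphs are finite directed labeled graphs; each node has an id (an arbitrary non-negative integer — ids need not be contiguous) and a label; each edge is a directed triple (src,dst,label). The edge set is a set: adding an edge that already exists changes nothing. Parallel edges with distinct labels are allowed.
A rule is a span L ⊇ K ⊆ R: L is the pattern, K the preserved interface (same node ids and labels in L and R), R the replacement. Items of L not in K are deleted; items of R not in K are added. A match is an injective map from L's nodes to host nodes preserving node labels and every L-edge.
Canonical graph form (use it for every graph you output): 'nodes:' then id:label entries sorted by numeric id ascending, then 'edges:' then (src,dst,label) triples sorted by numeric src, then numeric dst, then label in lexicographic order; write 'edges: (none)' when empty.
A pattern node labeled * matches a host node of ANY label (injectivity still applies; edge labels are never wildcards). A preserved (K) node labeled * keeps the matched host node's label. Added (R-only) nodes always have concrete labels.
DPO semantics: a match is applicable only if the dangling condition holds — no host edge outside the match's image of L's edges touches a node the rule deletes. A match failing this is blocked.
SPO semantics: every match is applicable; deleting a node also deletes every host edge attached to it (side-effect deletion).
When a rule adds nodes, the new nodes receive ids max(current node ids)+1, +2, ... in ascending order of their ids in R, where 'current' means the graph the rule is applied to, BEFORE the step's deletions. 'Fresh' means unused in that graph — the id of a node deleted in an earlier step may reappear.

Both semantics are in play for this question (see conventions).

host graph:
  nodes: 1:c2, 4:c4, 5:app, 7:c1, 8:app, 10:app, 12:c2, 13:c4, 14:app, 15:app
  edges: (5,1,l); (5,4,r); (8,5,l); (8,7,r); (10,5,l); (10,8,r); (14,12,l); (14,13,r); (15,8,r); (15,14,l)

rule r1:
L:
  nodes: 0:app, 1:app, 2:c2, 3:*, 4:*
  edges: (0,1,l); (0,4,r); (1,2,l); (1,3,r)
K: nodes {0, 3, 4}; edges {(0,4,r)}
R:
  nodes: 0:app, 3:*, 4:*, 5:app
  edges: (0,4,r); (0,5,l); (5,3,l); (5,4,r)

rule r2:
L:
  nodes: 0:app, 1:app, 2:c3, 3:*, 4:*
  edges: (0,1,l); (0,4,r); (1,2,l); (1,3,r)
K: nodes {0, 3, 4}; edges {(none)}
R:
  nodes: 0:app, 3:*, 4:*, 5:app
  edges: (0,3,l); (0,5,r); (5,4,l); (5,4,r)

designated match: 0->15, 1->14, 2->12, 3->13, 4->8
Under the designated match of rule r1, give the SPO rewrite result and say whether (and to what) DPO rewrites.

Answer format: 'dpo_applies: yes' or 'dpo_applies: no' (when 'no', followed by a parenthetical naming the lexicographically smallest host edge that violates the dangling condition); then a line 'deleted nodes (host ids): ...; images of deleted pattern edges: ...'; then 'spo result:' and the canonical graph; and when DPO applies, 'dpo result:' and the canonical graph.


dpo_applies: yes
deleted nodes (host ids): 12, 14; images of deleted pattern edges: (14,12,l); (14,13,r); (15,14,l)
spo result:
nodes: 1:c2, 4:c4, 5:app, 7:c1, 8:app, 10:app, 13:c4, 15:app, 16:app
edges: (5,1,l); (5,4,r); (8,5,l); (8,7,r); (10,5,l); (10,8,r); (15,8,r); (15,16,l); (16,8,r); (16,13,l)
dpo result:
nodes: 1:c2, 4:c4, 5:app, 7:c1, 8:app, 10:app, 13:c4, 15:app, 16:app
edges: (5,1,l); (5,4,r); (8,5,l); (8,7,r); (10,5,l); (10,8,r); (15,8,r); (15,16,l); (16,8,r); (16,13,l)


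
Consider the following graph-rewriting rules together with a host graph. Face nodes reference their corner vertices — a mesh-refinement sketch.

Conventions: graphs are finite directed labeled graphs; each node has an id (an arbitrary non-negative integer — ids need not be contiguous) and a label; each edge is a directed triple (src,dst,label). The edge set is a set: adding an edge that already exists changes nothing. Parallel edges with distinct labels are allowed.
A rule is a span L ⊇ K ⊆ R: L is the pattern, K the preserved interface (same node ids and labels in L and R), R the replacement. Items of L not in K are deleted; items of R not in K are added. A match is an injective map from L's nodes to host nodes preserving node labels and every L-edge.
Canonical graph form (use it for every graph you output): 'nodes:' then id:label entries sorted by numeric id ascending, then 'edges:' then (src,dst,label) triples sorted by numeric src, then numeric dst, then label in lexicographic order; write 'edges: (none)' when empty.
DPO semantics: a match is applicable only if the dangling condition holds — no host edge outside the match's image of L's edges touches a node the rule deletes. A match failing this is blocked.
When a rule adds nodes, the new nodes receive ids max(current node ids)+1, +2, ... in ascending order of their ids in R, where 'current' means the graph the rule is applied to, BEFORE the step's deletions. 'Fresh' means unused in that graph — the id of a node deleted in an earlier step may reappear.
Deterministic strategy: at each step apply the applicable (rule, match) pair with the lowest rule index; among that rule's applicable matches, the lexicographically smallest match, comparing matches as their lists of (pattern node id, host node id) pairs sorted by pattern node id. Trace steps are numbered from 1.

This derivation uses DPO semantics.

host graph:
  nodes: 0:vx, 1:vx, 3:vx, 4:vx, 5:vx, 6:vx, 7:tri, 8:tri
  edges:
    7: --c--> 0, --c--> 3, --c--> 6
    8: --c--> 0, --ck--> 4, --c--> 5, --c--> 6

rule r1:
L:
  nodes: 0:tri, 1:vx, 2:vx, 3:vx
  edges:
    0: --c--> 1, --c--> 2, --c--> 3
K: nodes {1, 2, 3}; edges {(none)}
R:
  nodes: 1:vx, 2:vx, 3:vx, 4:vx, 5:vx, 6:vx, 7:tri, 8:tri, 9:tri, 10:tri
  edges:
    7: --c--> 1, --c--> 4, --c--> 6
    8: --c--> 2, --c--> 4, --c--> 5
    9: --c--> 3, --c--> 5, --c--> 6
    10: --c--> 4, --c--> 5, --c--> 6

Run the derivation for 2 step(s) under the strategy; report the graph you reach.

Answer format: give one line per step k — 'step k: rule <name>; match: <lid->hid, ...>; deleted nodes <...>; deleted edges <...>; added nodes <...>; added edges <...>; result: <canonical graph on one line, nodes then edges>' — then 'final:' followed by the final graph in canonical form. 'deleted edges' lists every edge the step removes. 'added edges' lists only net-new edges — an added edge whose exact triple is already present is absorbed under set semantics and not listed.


step 1: rule r1; match: 0->7, 1->0, 2->3, 3->6; deleted nodes 7; deleted edges (7,0,c); (7,3,c); (7,6,c); added nodes 9, 10, 11, 12, 13, 14, 15; added edges (12,0,c); (12,9,c); (12,11,c); (13,3,c); (13,9,c); (13,10,c); (14,6,c); (14,10,c); (14,11,c); (15,9,c); (15,10,c); (15,11,c); result: nodes: 0:vx, 1:vx, 3:vx, 4:vx, 5:vx, 6:vx, 8:tri, 9:vx, 10:vx, 11:vx, 12:tri, 13:tri, 14:tri, 15:tri edges: (8,0,c); (8,4,ck); (8,5,c); (8,6,c); (12,0,c); (12,9,c); (12,11,c); (13,3,c); (13,9,c); (13,10,c); (14,6,c); (14,10,c); (14,11,c); (15,9,c); (15,10,c); (15,11,c)
step 2: rule r1; match: 0->12, 1->0, 2->9, 3->11; deleted nodes 12; deleted edges (12,0,c); (12,9,c); (12,11,c); added nodes 16, 17, 18, 19, 20, 21, 22; added edges (19,0,c); (19,16,c); (19,18,c); (20,9,c); (20,16,c); (20,17,c); (21,11,c); (21,17,c); (21,18,c); (22,16,c); (22,17,c); (22,18,c); result: nodes: 0:vx, 1:vx, 3:vx, 4:vx, 5:vx, 6:vx, 8:tri, 9:vx, 10:vx, 11:vx, 13:tri, 14:tri, 15:tri, 16:vx, 17:vx, 18:vx, 19:tri, 20:tri, 21:tri, 22:tri edges: (8,0,c); (8,4,ck); (8,5,c); (8,6,c); (13,3,c); (13,9,c); (13,10,c); (14,6,c); (14,10,c); (14,11,c); (15,9,c); (15,10,c); (15,11,c); (19,0,c); (19,16,c); (19,18,c); (20,9,c); (20,16,c); (20,17,c); (21,11,c); (21,17,c); (21,18,c); (22,16,c); (22,17,c); (22,18,c)
final:
nodes: 0:vx, 1:vx, 3:vx, 4:vx, 5:vx, 6:vx, 8:tri, 9:vx, 10:vx, 11:vx, 13:tri, 14:tri, 15:tri, 16:vx, 17:vx, 18:vx, 19:tri, 20:tri, 21:tri, 22:tri
edges: (8,0,c); (8,4,ck); (8,5,c); (8,6,c); (13,3,c); (13,9,c); (13,10,c); (14,6,c); (14,10,c); (14,11,c); (15,9,c); (15,10,c); (15,11,c); (19,0,c); (19,16,c); (19,18,c); (20,9,c); (20,16,c); (20,17,c); (21,11,c); (21,17,c); (21,18,c); (22,16,c); (22,17,c); (22,18,c)
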